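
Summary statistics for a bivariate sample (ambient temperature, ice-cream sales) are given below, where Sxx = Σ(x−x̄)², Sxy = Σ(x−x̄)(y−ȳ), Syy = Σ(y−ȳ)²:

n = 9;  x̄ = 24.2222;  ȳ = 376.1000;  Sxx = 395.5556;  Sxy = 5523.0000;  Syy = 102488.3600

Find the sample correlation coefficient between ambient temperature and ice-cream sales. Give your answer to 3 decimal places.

0.867

r = Sxy/√(Sxx·Syy) = 5523/√(40539844.732816) = 5523/6367.090759 = 0.867429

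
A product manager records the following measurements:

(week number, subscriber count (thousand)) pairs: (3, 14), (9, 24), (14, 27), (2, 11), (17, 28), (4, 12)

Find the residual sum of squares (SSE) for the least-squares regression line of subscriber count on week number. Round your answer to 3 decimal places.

n = 6, Σx = 49, Σy = 116, Σxy = 1182, Σx² = 595, Σy² = 2550
Sxx = Σx² − (Σx)²/n = 595 − 400.166667 = 194.833333
Sxy = Σxy − (Σx)(Σy)/n = 1182 − 947.333333 = 234.666667
Syy = Σy² − (Σy)²/n = 2550 − 2242.666667 = 307.333333
b = Sxy/Sxx = 234.666667/194.833333 = 1.204448
SSE = Syy − b·Sxy = 307.333333 − 1.204448·234.666667 = 24.689478

24.689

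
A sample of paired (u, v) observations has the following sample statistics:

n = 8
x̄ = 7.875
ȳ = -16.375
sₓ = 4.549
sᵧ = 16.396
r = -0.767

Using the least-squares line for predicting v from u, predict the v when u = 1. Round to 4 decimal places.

2.6310

b = r · sᵧ/sₓ = -0.767 · 16.396/4.549 = -2.764505
a = ȳ − b·x̄ = -16.375 − (-2.764505)·7.875 = 5.395475
ŷ(1) = a + b·1 = 5.395475 + (-2.764505)·1 = 2.630970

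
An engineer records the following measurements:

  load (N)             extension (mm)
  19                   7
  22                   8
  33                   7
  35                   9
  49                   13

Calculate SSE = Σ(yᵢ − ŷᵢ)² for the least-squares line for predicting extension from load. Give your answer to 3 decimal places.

6.601

n = 5, Σx = 158, Σy = 44, Σxy = 1492, Σx² = 5560, Σy² = 412
Sxx = Σx² − (Σx)²/n = 5560 − 4992.8 = 567.2
Sxy = Σxy − (Σx)(Σy)/n = 1492 − 1390.4 = 101.6
Syy = Σy² − (Σy)²/n = 412 − 387.2 = 24.8
b = Sxy/Sxx = 101.6/567.2 = 0.179126
SSE = Syy − b·Sxy = 24.8 − 0.179126·101.6 = 6.600846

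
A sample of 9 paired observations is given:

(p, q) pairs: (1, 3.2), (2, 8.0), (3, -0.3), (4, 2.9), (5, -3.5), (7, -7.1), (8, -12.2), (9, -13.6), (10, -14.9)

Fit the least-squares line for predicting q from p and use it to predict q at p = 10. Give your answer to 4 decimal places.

n = 9, Σx = 49, Σy = -37.5, Σxy = -406.3, Σx² = 349
Sxx = Σx² − (Σx)²/n = 349 − 266.777778 = 82.222222
Sxy = Σxy − (Σx)(Σy)/n = -406.3 − (-204.166667) = -202.133333
b = Sxy/Sxx = -202.133333/82.222222 = -2.458378
a = ȳ − b·x̄ = -4.166667 − (-2.458378)·5.444444 = 9.217838
ŷ(10) = a + b·10 = 9.217838 + (-2.458378)·10 = -15.365946

-15.3659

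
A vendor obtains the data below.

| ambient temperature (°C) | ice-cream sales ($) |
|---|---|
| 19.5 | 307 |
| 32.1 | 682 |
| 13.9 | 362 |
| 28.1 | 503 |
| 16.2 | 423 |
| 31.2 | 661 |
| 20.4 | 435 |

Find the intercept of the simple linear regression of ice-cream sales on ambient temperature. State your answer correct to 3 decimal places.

n = 7, Σx = 161.4, Σy = 3373, Σxy = 83394.6, Σx² = 4045.52
Sxx = Σx² − (Σx)²/n = 4045.52 − 3721.422857 = 324.097143
Sxy = Σxy − (Σx)(Σy)/n = 83394.6 − 77771.742857 = 5622.857143
b = Sxy/Sxx = 5622.857143/324.097143 = 17.349296
a = ȳ − b·x̄ = 481.857143 − 17.349296·23.057143 = 81.831955

81.832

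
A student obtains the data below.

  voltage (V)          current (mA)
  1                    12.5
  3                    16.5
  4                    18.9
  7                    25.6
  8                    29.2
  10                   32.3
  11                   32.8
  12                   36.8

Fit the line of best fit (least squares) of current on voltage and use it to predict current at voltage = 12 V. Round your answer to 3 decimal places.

n = 8, Σx = 56, Σy = 204.6, Σxy = 1675.8, Σx² = 504
Sxx = Σx² − (Σx)²/n = 504 − 392 = 112
Sxy = Σxy − (Σx)(Σy)/n = 1675.8 − 1432.2 = 243.6
b = Sxy/Sxx = 243.6/112 = 2.175
a = ȳ − b·x̄ = 25.575 − 2.175·7 = 10.35
ŷ(12) = a + b·12 = 10.35 + 2.175·12 = 36.45

36.450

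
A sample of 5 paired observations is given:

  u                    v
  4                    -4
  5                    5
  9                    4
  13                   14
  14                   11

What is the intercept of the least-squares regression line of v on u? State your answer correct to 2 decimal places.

n = 5, Σx = 45, Σy = 30, Σxy = 381, Σx² = 487
Sxx = Σx² − (Σx)²/n = 487 − 405 = 82
Sxy = Σxy − (Σx)(Σy)/n = 381 − 270 = 111
b = Sxy/Sxx = 111/82 = 1.353659
a = ȳ − b·x̄ = 6 − 1.353659·9 = -6.182927

-6.18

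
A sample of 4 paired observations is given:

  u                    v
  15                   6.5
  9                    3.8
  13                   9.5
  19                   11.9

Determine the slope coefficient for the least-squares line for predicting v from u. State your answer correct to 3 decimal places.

0.721

n = 4, Σx = 56, Σy = 31.7, Σxy = 481.3, Σx² = 836
Sxx = Σx² − (Σx)²/n = 836 − 784 = 52
Sxy = Σxy − (Σx)(Σy)/n = 481.3 − 443.8 = 37.5
b = Sxy/Sxx = 37.5/52 = 0.721154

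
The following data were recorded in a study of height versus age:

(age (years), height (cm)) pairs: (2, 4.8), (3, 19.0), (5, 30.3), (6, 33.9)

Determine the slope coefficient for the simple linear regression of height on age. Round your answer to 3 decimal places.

6.950

n = 4, Σx = 16, Σy = 88, Σxy = 421.5, Σx² = 74
Sxx = Σx² − (Σx)²/n = 74 − 64 = 10
Sxy = Σxy − (Σx)(Σy)/n = 421.5 − 352 = 69.5
b = Sxy/Sxx = 69.5/10 = 6.95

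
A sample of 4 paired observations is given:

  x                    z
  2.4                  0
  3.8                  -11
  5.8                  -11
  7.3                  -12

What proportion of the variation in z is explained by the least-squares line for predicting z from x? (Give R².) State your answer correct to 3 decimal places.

0.625

n = 4, Σx = 19.3, Σy = -34, Σxy = -193.2, Σx² = 107.13, Σy² = 386
Sxx = Σx² − (Σx)²/n = 107.13 − 93.1225 = 14.0075
Sxy = Σxy − (Σx)(Σy)/n = -193.2 − (-164.05) = -29.15
Syy = Σy² − (Σy)²/n = 386 − 289 = 97
R² = Sxy²/(Sxx·Syy) = (-29.15)²/(14.0075·97) = 0.625381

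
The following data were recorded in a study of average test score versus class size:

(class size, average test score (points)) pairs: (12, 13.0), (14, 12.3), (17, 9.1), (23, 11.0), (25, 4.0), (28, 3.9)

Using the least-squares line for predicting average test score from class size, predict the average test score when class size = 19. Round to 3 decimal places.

9.335

n = 6, Σx = 119, Σy = 53.3, Σxy = 945.1, Σx² = 2567
Sxx = Σx² − (Σx)²/n = 2567 − 2360.166667 = 206.833333
Sxy = Σxy − (Σx)(Σy)/n = 945.1 − 1057.116667 = -112.016667
b = Sxy/Sxx = -112.016667/206.833333 = -0.541579
a = ȳ − b·x̄ = 8.883333 − (-0.541579)·19.833333 = 19.624658
ŷ(19) = a + b·19 = 19.624658 + (-0.541579)·19 = 9.334649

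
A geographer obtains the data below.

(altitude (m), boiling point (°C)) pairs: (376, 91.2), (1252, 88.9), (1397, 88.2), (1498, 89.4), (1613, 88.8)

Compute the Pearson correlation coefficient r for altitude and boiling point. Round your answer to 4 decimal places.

-0.8754

n = 5, Σx = 6136, Σy = 446.5, Σxy = 545965, Σx² = 8506262, Σy² = 39877.69
Sxx = Σx² − (Σx)²/n = 8506262 − 7530099.2 = 976162.8
Sxy = Σxy − (Σx)(Σy)/n = 545965 − 547944.8 = -1979.8
Syy = Σy² − (Σy)²/n = 39877.69 − 39872.45 = 5.24
r = Sxy/√(Sxx·Syy) = -1979.8/√(5115093.072) = -1979.8/2261.657152 = -0.875376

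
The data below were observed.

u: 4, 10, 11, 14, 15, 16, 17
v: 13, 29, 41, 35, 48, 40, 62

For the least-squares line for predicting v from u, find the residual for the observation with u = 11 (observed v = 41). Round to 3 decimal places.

7.012

n = 7, Σx = 87, Σy = 268, Σxy = 3697, Σx² = 1203
Sxx = Σx² − (Σx)²/n = 1203 − 1081.285714 = 121.714286
Sxy = Σxy − (Σx)(Σy)/n = 3697 − 3330.857143 = 366.142857
b = Sxy/Sxx = 366.142857/121.714286 = 3.008216
a = ȳ − b·x̄ = 38.285714 − 3.008216·12.428571 = 0.897887
ŷ(11) = 0.897887 + 3.008216·11 = 33.988263
residual = y − ŷ = 41 − 33.988263 = 7.011737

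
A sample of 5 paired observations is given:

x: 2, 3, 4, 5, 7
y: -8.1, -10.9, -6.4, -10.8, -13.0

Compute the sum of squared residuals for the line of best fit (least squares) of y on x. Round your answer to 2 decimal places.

n = 5, Σx = 21, Σy = -49.2, Σxy = -219.5, Σx² = 103, Σy² = 511.02
Sxx = Σx² − (Σx)²/n = 103 − 88.2 = 14.8
Sxy = Σxy − (Σx)(Σy)/n = -219.5 − (-206.64) = -12.86
Syy = Σy² − (Σy)²/n = 511.02 − 484.128 = 26.892
b = Sxy/Sxx = -12.86/14.8 = -0.868919
SSE = Syy − b·Sxy = 26.892 − (-0.868919)·(-12.86) = 15.717703

15.72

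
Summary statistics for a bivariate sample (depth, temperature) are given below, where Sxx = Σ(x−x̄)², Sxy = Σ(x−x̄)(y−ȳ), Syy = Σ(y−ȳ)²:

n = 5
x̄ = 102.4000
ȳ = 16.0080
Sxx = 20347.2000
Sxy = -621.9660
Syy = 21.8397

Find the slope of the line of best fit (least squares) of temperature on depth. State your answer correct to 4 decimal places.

b = Sxy/Sxx = -621.966/20347.2 = -0.030568

-0.0306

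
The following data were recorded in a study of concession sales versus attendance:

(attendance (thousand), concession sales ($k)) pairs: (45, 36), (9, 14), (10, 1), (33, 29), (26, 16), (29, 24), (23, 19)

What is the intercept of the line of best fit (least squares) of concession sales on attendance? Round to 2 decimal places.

n = 7, Σx = 175, Σy = 139, Σxy = 4262, Σx² = 5341
Sxx = Σx² − (Σx)²/n = 5341 − 4375 = 966
Sxy = Σxy − (Σx)(Σy)/n = 4262 − 3475 = 787
b = Sxy/Sxx = 787/966 = 0.814700
a = ȳ − b·x̄ = 19.857143 − 0.814700·25 = -0.510352

-0.51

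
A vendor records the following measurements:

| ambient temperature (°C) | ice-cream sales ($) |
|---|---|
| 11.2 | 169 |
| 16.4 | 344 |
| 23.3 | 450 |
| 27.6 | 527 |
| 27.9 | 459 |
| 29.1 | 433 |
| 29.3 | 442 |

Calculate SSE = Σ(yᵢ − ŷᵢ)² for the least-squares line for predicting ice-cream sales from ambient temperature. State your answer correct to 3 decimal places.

n = 7, Σx = 164.8, Σy = 2824, Σxy = 70921.6, Σx² = 4182.76, Σy² = 1220660
Sxx = Σx² − (Σx)²/n = 4182.76 − 3879.862857 = 302.897143
Sxy = Σxy − (Σx)(Σy)/n = 70921.6 − 66485.028571 = 4436.571429
Syy = Σy² − (Σy)²/n = 1220660 − 1139282.285714 = 81377.714286
b = Sxy/Sxx = 4436.571429/302.897143 = 14.647122
SSE = Syy − b·Sxy = 81377.714286 − 14.647122·4436.571429 = 16394.710963

16394.711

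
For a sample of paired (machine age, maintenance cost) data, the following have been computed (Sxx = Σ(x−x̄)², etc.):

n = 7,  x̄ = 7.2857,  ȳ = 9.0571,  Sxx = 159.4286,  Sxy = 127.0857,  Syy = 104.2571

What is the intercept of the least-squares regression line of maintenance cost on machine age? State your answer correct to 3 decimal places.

b = Sxy/Sxx = 127.0857/159.4286 = 0.797132
a = ȳ − b·x̄ = 9.0571 − 0.797132·7.2857 = 3.249433

3.249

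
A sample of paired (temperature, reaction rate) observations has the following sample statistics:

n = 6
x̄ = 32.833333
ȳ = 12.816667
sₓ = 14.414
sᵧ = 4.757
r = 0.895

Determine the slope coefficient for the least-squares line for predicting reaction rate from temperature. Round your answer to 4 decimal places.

b = r · sᵧ/sₓ = 0.895 · 4.757/14.414 = 0.295374

0.2954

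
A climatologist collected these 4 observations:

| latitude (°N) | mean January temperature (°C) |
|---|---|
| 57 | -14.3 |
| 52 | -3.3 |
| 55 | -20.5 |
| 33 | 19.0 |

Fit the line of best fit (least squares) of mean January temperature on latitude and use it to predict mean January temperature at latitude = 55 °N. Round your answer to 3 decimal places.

n = 4, Σx = 197, Σy = -19.1, Σxy = -1487.2, Σx² = 10067
Sxx = Σx² − (Σx)²/n = 10067 − 9702.25 = 364.75
Sxy = Σxy − (Σx)(Σy)/n = -1487.2 − (-940.675) = -546.525
b = Sxy/Sxx = -546.525/364.75 = -1.498355
a = ȳ − b·x̄ = -4.775 − (-1.498355)·49.25 = 69.018986
ŷ(55) = a + b·55 = 69.018986 + (-1.498355)·55 = -13.390541

-13.391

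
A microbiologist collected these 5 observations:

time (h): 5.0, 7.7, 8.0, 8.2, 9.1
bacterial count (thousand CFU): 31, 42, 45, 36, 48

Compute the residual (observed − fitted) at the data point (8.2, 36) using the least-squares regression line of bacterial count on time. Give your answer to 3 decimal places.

n = 5, Σx = 38, Σy = 202, Σxy = 1570.4, Σx² = 298.34
Sxx = Σx² − (Σx)²/n = 298.34 − 288.8 = 9.54
Sxy = Σxy − (Σx)(Σy)/n = 1570.4 − 1535.2 = 35.2
b = Sxy/Sxx = 35.2/9.54 = 3.689727
a = ȳ − b·x̄ = 40.4 − 3.689727·7.6 = 12.358071
ŷ(8.2) = 12.358071 + 3.689727·8.2 = 42.613836
residual = y − ŷ = 36 − 42.613836 = -6.613836

-6.614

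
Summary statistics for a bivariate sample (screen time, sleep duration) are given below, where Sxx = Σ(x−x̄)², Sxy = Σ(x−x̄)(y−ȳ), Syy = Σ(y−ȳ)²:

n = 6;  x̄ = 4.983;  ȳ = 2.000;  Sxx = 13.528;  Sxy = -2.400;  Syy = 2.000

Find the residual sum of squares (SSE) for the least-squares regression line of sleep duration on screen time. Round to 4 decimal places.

1.5742

b = Sxy/Sxx = -2.4/13.528 = -0.177410
SSE = Syy − b·Sxy = 2 − (-0.177410)·(-2.4) = 1.574216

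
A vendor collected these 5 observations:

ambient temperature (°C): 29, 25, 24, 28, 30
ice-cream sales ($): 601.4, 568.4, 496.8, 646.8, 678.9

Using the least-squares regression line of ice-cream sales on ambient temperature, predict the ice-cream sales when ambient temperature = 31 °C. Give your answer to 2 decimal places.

692.13

n = 5, Σx = 136, Σy = 2992.3, Σxy = 82051.2, Σx² = 3726
Sxx = Σx² − (Σx)²/n = 3726 − 3699.2 = 26.8
Sxy = Σxy − (Σx)(Σy)/n = 82051.2 − 81390.56 = 660.64
b = Sxy/Sxx = 660.64/26.8 = 24.650746
a = ȳ − b·x̄ = 598.46 − 24.650746·27.2 = -72.040299
ŷ(31) = a + b·31 = -72.040299 + 24.650746·31 = 692.132836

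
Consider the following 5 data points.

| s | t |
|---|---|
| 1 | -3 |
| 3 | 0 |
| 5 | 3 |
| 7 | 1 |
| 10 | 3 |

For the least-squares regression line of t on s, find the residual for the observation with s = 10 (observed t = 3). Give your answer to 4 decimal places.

-0.5738

n = 5, Σx = 26, Σy = 4, Σxy = 49, Σx² = 184
Sxx = Σx² − (Σx)²/n = 184 − 135.2 = 48.8
Sxy = Σxy − (Σx)(Σy)/n = 49 − 20.8 = 28.2
b = Sxy/Sxx = 28.2/48.8 = 0.577869
a = ȳ − b·x̄ = 0.8 − 0.577869·5.2 = -2.204918
ŷ(10) = -2.204918 + 0.577869·10 = 3.573770
residual = y − ŷ = 3 − 3.573770 = -0.573770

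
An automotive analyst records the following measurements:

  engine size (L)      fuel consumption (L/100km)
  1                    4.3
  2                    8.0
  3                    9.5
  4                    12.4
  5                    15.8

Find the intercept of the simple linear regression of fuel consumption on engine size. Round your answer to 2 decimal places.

1.78

n = 5, Σx = 15, Σy = 50, Σxy = 177.4, Σx² = 55
Sxx = Σx² − (Σx)²/n = 55 − 45 = 10
Sxy = Σxy − (Σx)(Σy)/n = 177.4 − 150 = 27.4
b = Sxy/Sxx = 27.4/10 = 2.74
a = ȳ − b·x̄ = 10 − 2.74·3 = 1.78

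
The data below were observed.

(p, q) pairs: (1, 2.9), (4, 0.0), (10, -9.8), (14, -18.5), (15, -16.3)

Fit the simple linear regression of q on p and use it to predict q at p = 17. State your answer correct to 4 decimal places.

-20.9358

n = 5, Σx = 44, Σy = -41.7, Σxy = -598.6, Σx² = 538
Sxx = Σx² − (Σx)²/n = 538 − 387.2 = 150.8
Sxy = Σxy − (Σx)(Σy)/n = -598.6 − (-366.96) = -231.64
b = Sxy/Sxx = -231.64/150.8 = -1.536074
a = ȳ − b·x̄ = -8.34 − (-1.536074)·8.8 = 5.177454
ŷ(17) = a + b·17 = 5.177454 + (-1.536074)·17 = -20.935809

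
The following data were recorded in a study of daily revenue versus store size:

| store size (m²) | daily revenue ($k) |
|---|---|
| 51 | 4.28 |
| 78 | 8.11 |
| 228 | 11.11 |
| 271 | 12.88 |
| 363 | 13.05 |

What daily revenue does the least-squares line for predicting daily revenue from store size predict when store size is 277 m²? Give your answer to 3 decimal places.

n = 5, Σx = 991, Σy = 49.43, Σxy = 11611.57, Σx² = 265879
Sxx = Σx² − (Σx)²/n = 265879 − 196416.2 = 69462.8
Sxy = Σxy − (Σx)(Σy)/n = 11611.57 − 9797.026 = 1814.544
b = Sxy/Sxx = 1814.544/69462.8 = 0.026123
a = ȳ − b·x̄ = 9.886 − 0.026123·198.2 = 4.708515
ŷ(277) = a + b·277 = 4.708515 + 0.026123·277 = 11.944455

11.944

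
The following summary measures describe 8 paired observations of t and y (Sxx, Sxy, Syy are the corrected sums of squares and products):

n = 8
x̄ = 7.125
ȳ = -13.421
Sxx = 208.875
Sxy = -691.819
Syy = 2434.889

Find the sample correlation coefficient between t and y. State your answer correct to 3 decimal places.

r = Sxy/√(Sxx·Syy) = -691.819/√(508587.439875) = -691.819/713.153167 = -0.970085

-0.970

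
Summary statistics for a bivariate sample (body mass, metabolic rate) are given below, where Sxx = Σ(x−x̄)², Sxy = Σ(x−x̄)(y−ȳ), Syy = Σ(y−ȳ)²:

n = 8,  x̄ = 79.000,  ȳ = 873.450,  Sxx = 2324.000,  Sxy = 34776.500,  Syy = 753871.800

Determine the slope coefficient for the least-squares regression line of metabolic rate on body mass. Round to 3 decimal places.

b = Sxy/Sxx = 34776.5/2324 = 14.964071

14.964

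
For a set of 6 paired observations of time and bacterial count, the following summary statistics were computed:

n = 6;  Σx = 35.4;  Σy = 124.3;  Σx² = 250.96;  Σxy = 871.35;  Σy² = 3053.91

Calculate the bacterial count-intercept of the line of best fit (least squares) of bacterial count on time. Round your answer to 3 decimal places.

Sxx = Σx² − (Σx)²/n = 250.96 − 208.86 = 42.1
Sxy = Σxy − (Σx)(Σy)/n = 871.35 − 733.37 = 137.98
b = Sxy/Sxx = 137.98/42.1 = 3.277435
a = ȳ − b·x̄ = 20.716667 − 3.277435·5.9 = 1.379802

1.380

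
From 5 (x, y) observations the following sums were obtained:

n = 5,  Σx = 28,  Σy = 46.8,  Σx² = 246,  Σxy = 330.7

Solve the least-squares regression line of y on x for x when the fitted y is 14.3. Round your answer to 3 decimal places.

Sxx = Σx² − (Σx)²/n = 246 − 156.8 = 89.2
Sxy = Σxy − (Σx)(Σy)/n = 330.7 − 262.08 = 68.62
b = Sxy/Sxx = 68.62/89.2 = 0.769283
a = ȳ − b·x̄ = 9.36 − 0.769283·5.6 = 5.052018
Set a + b·x = 14.3: x = (14.3 − 5.052018) / 0.769283 = 12.021568

12.022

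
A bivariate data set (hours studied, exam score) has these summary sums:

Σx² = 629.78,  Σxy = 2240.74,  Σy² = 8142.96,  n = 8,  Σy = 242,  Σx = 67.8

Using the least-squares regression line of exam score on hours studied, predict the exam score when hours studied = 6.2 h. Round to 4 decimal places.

22.4245

Sxx = Σx² − (Σx)²/n = 629.78 − 574.605 = 55.175
Sxy = Σxy − (Σx)(Σy)/n = 2240.74 − 2050.95 = 189.79
b = Sxy/Sxx = 189.79/55.175 = 3.439783
a = ȳ − b·x̄ = 30.25 − 3.439783·8.475 = 1.097843
ŷ(6.2) = a + b·6.2 = 1.097843 + 3.439783·6.2 = 22.424495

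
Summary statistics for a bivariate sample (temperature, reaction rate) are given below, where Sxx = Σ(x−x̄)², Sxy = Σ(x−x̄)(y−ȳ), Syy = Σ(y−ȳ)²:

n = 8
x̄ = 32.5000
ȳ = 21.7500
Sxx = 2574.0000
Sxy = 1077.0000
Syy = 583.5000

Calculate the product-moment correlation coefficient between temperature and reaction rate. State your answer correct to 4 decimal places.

0.8788

r = Sxy/√(Sxx·Syy) = 1077/√(1501929) = 1077/1225.532129 = 0.878802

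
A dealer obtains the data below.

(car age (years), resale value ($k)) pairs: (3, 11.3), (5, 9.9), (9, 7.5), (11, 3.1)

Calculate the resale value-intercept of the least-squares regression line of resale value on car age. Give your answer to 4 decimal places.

14.5300

n = 4, Σx = 28, Σy = 31.8, Σxy = 185, Σx² = 236
Sxx = Σx² − (Σx)²/n = 236 − 196 = 40
Sxy = Σxy − (Σx)(Σy)/n = 185 − 222.6 = -37.6
b = Sxy/Sxx = -37.6/40 = -0.94
a = ȳ − b·x̄ = 7.95 − (-0.94)·7 = 14.53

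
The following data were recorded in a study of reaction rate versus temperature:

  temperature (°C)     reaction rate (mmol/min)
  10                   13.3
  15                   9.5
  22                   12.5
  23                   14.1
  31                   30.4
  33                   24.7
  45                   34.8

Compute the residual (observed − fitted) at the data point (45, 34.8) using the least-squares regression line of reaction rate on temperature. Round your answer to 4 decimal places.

n = 7, Σx = 179, Σy = 139.3, Σxy = 4198.3, Σx² = 5413
Sxx = Σx² − (Σx)²/n = 5413 − 4577.285714 = 835.714286
Sxy = Σxy − (Σx)(Σy)/n = 4198.3 − 3562.1 = 636.2
b = Sxy/Sxx = 636.2/835.714286 = 0.761265
a = ȳ − b·x̄ = 19.9 − 0.761265·25.571429 = 0.433368
ŷ(45) = 0.433368 + 0.761265·45 = 34.690291
residual = y − ŷ = 34.8 − 34.690291 = 0.109709

0.1097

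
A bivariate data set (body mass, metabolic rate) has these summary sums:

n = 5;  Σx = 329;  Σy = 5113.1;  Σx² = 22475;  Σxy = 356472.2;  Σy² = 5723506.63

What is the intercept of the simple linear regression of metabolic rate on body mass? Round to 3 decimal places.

Sxx = Σx² − (Σx)²/n = 22475 − 21648.2 = 826.8
Sxy = Σxy − (Σx)(Σy)/n = 356472.2 − 336441.98 = 20030.22
b = Sxy/Sxx = 20030.22/826.8 = 24.226197
a = ȳ − b·x̄ = 1022.62 − 24.226197·65.8 = -571.463788

-571.464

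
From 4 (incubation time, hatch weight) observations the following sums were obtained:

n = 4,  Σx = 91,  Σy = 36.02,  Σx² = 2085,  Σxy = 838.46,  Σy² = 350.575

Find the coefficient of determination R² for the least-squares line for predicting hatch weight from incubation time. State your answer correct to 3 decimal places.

Sxx = Σx² − (Σx)²/n = 2085 − 2070.25 = 14.75
Sxy = Σxy − (Σx)(Σy)/n = 838.46 − 819.455 = 19.005
Syy = Σy² − (Σy)²/n = 350.575 − 324.3601 = 26.2149
R² = Sxy²/(Sxx·Syy) = (19.005)²/(14.75·26.2149) = 0.934105

0.934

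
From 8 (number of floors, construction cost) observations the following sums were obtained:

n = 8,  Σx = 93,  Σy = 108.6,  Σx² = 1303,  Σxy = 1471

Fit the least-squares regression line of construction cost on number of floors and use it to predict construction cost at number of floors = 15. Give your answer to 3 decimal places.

16.747

Sxx = Σx² − (Σx)²/n = 1303 − 1081.125 = 221.875
Sxy = Σxy − (Σx)(Σy)/n = 1471 − 1262.475 = 208.525
b = Sxy/Sxx = 208.525/221.875 = 0.939831
a = ȳ − b·x̄ = 13.575 − 0.939831·11.625 = 2.649465
ŷ(15) = a + b·15 = 2.649465 + 0.939831·15 = 16.746930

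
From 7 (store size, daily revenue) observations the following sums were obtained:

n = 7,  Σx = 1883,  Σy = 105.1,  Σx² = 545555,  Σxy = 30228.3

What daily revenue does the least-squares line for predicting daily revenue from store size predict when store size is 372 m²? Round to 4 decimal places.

Sxx = Σx² − (Σx)²/n = 545555 − 506527 = 39028
Sxy = Σxy − (Σx)(Σy)/n = 30228.3 − 28271.9 = 1956.4
b = Sxy/Sxx = 1956.4/39028 = 0.050128
a = ȳ − b·x̄ = 15.014286 − 0.050128·269 = 1.529823
ŷ(372) = a + b·372 = 1.529823 + 0.050128·372 = 20.177481

20.1775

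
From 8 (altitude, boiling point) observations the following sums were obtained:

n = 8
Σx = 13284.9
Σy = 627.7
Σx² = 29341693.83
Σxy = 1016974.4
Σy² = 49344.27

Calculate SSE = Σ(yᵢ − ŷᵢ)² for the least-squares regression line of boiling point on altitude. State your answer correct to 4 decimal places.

Sxx = Σx² − (Σx)²/n = 29341693.83 − 22061071.00125 = 7280622.82875
Sxy = Σxy − (Σx)(Σy)/n = 1016974.4 − 1042366.46625 = -25392.06625
Syy = Σy² − (Σy)²/n = 49344.27 − 49250.91125 = 93.35875
b = Sxy/Sxx = -25392.06625/7280622.82875 = -0.003488
SSE = Syy − b·Sxy = 93.35875 − (-0.003488)·(-25392.06625) = 4.800801

4.8008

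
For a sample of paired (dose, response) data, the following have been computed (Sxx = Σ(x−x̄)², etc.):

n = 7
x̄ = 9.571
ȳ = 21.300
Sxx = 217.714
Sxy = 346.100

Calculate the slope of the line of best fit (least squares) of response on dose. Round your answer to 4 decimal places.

1.5897

b = Sxy/Sxx = 346.1/217.714 = 1.589700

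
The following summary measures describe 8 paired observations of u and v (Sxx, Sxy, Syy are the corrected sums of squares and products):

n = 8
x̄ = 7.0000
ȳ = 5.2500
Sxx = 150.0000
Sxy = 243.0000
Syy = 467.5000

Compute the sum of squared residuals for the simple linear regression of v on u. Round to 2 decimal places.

73.84

b = Sxy/Sxx = 243/150 = 1.62
SSE = Syy − b·Sxy = 467.5 − 1.62·243 = 73.84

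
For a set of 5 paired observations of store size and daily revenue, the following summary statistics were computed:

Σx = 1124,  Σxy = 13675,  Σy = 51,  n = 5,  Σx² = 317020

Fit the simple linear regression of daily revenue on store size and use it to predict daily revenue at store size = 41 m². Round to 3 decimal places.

3.887

Sxx = Σx² − (Σx)²/n = 317020 − 252675.2 = 64344.8
Sxy = Σxy − (Σx)(Σy)/n = 13675 − 11464.8 = 2210.2
b = Sxy/Sxx = 2210.2/64344.8 = 0.034349
a = ȳ − b·x̄ = 10.2 − 0.034349·224.8 = 2.478273
ŷ(41) = a + b·41 = 2.478273 + 0.034349·41 = 3.886595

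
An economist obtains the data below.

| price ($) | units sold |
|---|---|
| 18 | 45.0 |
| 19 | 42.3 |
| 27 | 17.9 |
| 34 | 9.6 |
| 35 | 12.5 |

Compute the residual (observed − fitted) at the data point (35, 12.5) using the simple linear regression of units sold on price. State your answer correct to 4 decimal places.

n = 5, Σx = 133, Σy = 127.3, Σxy = 2860.9, Σx² = 3795
Sxx = Σx² − (Σx)²/n = 3795 − 3537.8 = 257.2
Sxy = Σxy − (Σx)(Σy)/n = 2860.9 − 3386.18 = -525.28
b = Sxy/Sxx = -525.28/257.2 = -2.042302
a = ȳ − b·x̄ = 25.46 − (-2.042302)·26.6 = 79.785226
ŷ(35) = 79.785226 + (-2.042302)·35 = 8.304666
residual = y − ŷ = 12.5 − 8.304666 = 4.195334

4.1953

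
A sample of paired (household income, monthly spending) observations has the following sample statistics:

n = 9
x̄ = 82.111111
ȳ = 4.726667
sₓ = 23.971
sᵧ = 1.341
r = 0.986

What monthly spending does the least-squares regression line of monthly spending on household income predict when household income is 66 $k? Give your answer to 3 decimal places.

b = r · sᵧ/sₓ = 0.986 · 1.341/23.971 = 0.055159
a = ȳ − b·x̄ = 4.726667 − 0.055159·82.111111 = 0.197467
ŷ(66) = a + b·66 = 0.197467 + 0.055159·66 = 3.837988

3.838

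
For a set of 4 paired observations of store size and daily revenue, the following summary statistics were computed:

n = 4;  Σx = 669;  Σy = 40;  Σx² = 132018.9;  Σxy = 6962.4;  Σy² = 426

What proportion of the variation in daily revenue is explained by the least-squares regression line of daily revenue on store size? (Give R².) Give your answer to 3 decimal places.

0.142

Sxx = Σx² − (Σx)²/n = 132018.9 − 111890.25 = 20128.65
Sxy = Σxy − (Σx)(Σy)/n = 6962.4 − 6690 = 272.4
Syy = Σy² − (Σy)²/n = 426 − 400 = 26
R² = Sxy²/(Sxx·Syy) = (272.4)²/(20128.65·26) = 0.141784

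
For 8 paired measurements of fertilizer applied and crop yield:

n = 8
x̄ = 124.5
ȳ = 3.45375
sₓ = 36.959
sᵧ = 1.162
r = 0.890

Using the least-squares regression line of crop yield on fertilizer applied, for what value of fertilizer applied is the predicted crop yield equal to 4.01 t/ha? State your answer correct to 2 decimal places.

b = r · sᵧ/sₓ = 0.89 · 1.162/36.959 = 0.027982
a = ȳ − b·x̄ = 3.45375 − 0.027982·124.5 = -0.029986
Set a + b·x = 4.01: x = (4.01 − (-0.029986)) / 0.027982 = 144.378980

144.38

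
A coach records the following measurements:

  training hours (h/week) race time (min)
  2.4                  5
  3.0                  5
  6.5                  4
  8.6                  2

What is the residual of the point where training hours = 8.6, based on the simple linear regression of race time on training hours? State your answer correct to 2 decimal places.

n = 4, Σx = 20.5, Σy = 16, Σxy = 70.2, Σx² = 130.97
Sxx = Σx² − (Σx)²/n = 130.97 − 105.0625 = 25.9075
Sxy = Σxy − (Σx)(Σy)/n = 70.2 − 82 = -11.8
b = Sxy/Sxx = -11.8/25.9075 = -0.455467
a = ȳ − b·x̄ = 4 − (-0.455467)·5.125 = 6.334266
ŷ(8.6) = 6.334266 + (-0.455467)·8.6 = 2.417254
residual = y − ŷ = 2 − 2.417254 = -0.417254

-0.42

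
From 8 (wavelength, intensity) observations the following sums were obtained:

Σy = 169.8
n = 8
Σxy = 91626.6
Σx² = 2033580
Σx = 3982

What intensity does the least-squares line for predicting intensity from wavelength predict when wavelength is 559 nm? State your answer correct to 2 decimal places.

Sxx = Σx² − (Σx)²/n = 2033580 − 1982040.5 = 51539.5
Sxy = Σxy − (Σx)(Σy)/n = 91626.6 − 84517.95 = 7108.65
b = Sxy/Sxx = 7108.65/51539.5 = 0.137926
a = ȳ − b·x̄ = 21.225 − 0.137926·497.75 = -47.427791
ŷ(559) = a + b·559 = -47.427791 + 0.137926·559 = 29.672983

29.67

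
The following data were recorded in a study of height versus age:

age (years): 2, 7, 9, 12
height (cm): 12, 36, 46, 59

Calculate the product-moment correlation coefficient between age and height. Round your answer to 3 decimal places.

1.000

n = 4, Σx = 30, Σy = 153, Σxy = 1398, Σx² = 278, Σy² = 7037
Sxx = Σx² − (Σx)²/n = 278 − 225 = 53
Sxy = Σxy − (Σx)(Σy)/n = 1398 − 1147.5 = 250.5
Syy = Σy² − (Σy)²/n = 7037 − 5852.25 = 1184.75
r = Sxy/√(Sxx·Syy) = 250.5/√(62791.75) = 250.5/250.582821 = 0.999669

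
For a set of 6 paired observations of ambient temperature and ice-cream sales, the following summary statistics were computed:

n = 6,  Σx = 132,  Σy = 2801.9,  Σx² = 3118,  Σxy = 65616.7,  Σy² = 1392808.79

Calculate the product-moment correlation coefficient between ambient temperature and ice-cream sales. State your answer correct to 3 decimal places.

Sxx = Σx² − (Σx)²/n = 3118 − 2904 = 214
Sxy = Σxy − (Σx)(Σy)/n = 65616.7 − 61641.8 = 3974.9
Syy = Σy² − (Σy)²/n = 1392808.79 − 1308440.601667 = 84368.188333
r = Sxy/√(Sxx·Syy) = 3974.9/√(18054792.303333) = 3974.9/4249.093115 = 0.935470

0.935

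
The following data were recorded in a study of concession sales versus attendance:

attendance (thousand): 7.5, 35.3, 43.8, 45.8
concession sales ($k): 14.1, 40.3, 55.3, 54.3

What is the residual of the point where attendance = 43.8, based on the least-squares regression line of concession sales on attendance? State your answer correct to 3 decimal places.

n = 4, Σx = 132.4, Σy = 164, Σxy = 6437.42, Σx² = 5318.42
Sxx = Σx² − (Σx)²/n = 5318.42 − 4382.44 = 935.98
Sxy = Σxy − (Σx)(Σy)/n = 6437.42 − 5428.4 = 1009.02
b = Sxy/Sxx = 1009.02/935.98 = 1.078036
a = ȳ − b·x̄ = 41 − 1.078036·33.1 = 5.317013
ŷ(43.8) = 5.317013 + 1.078036·43.8 = 52.534984
residual = y − ŷ = 55.3 − 52.534984 = 2.765016

2.765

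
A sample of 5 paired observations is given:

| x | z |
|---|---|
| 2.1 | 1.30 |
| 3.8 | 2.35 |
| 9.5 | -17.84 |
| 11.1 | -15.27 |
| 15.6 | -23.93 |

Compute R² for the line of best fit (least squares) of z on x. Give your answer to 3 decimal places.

0.927

n = 5, Σx = 42.1, Σy = -53.39, Σxy = -700.625, Σx² = 475.67, Σy² = 1131.2959
Sxx = Σx² − (Σx)²/n = 475.67 − 354.482 = 121.188
Sxy = Σxy − (Σx)(Σy)/n = -700.625 − (-449.5438) = -251.0812
Syy = Σy² − (Σy)²/n = 1131.2959 − 570.09842 = 561.19748
R² = Sxy²/(Sxx·Syy) = (-251.0812)²/(121.188·561.19748) = 0.926943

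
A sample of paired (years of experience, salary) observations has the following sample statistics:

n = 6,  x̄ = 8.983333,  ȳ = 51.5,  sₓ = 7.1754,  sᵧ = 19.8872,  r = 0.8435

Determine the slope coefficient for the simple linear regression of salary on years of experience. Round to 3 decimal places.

b = r · sᵧ/sₓ = 0.8435 · 19.8872/7.1754 = 2.337828

2.338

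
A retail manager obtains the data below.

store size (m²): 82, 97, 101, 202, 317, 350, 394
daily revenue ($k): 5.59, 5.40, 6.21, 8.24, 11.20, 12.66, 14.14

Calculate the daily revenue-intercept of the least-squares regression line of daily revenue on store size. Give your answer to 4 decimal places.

n = 7, Σx = 1543, Σy = 63.44, Σxy = 16826.43, Σx² = 445363
Sxx = Σx² − (Σx)²/n = 445363 − 340121.285714 = 105241.714286
Sxy = Σxy − (Σx)(Σy)/n = 16826.43 − 13983.988571 = 2842.441429
b = Sxy/Sxx = 2842.441429/105241.714286 = 0.027009
a = ȳ − b·x̄ = 9.062857 − 0.027009·220.428571 = 3.109369

3.1094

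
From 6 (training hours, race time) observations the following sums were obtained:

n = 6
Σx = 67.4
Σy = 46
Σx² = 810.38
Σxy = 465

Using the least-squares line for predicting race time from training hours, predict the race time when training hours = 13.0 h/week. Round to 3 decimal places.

Sxx = Σx² − (Σx)²/n = 810.38 − 757.126667 = 53.253333
Sxy = Σxy − (Σx)(Σy)/n = 465 − 516.733333 = -51.733333
b = Sxy/Sxx = -51.733333/53.253333 = -0.971457
a = ȳ − b·x̄ = 7.666667 − (-0.971457)·11.233333 = 18.579369
ŷ(13.0) = a + b·13.0 = 18.579369 + (-0.971457)·13 = 5.950426

5.950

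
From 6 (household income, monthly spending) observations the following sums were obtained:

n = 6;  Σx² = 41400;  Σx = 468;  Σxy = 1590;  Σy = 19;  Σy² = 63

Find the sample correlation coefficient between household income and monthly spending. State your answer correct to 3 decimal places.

0.917

Sxx = Σx² − (Σx)²/n = 41400 − 36504 = 4896
Sxy = Σxy − (Σx)(Σy)/n = 1590 − 1482 = 108
Syy = Σy² − (Σy)²/n = 63 − 60.166667 = 2.833333
r = Sxy/√(Sxx·Syy) = 108/√(13872) = 108/117.779455 = 0.916968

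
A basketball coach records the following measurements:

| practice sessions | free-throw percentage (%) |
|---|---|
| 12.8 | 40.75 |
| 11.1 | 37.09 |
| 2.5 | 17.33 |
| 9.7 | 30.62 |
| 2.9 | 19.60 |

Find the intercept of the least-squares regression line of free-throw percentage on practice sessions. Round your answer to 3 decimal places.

n = 5, Σx = 39, Σy = 145.39, Σxy = 1330.478, Σx² = 395.8
Sxx = Σx² − (Σx)²/n = 395.8 − 304.2 = 91.6
Sxy = Σxy − (Σx)(Σy)/n = 1330.478 − 1134.042 = 196.436
b = Sxy/Sxx = 196.436/91.6 = 2.144498
a = ȳ − b·x̄ = 29.078 − 2.144498·7.8 = 12.350917

12.351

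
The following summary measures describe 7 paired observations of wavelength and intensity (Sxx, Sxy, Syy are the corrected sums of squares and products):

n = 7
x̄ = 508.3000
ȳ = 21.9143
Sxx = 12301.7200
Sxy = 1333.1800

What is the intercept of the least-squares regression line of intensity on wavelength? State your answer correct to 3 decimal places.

-33.172

b = Sxy/Sxx = 1333.18/12301.72 = 0.108373
a = ȳ − b·x̄ = 21.9143 − 0.108373·508.3 = -33.171931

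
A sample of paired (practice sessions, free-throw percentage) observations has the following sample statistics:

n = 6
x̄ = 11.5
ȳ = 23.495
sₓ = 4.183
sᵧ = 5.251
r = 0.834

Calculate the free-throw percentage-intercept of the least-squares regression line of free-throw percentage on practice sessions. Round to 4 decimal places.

11.4552

b = r · sᵧ/sₓ = 0.834 · 5.251/4.183 = 1.046936
a = ȳ − b·x̄ = 23.495 − 1.046936·11.5 = 11.455234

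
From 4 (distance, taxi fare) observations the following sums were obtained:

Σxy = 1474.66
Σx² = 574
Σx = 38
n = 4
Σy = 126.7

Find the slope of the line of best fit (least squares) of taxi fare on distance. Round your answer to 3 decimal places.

1.272

Sxx = Σx² − (Σx)²/n = 574 − 361 = 213
Sxy = Σxy − (Σx)(Σy)/n = 1474.66 − 1203.65 = 271.01
b = Sxy/Sxx = 271.01/213 = 1.272347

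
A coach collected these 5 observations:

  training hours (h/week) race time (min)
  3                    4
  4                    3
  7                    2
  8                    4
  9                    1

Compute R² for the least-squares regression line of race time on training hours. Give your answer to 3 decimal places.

0.334

n = 5, Σx = 31, Σy = 14, Σxy = 79, Σx² = 219, Σy² = 46
Sxx = Σx² − (Σx)²/n = 219 − 192.2 = 26.8
Sxy = Σxy − (Σx)(Σy)/n = 79 − 86.8 = -7.8
Syy = Σy² − (Σy)²/n = 46 − 39.2 = 6.8
R² = Sxy²/(Sxx·Syy) = (-7.8)²/(26.8·6.8) = 0.333845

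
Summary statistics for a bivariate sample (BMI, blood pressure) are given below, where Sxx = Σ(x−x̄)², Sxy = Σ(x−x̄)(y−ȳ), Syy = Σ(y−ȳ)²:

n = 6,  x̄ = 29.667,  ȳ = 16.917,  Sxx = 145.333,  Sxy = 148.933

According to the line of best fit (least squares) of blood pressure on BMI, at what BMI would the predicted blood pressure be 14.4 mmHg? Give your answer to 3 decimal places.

b = Sxy/Sxx = 148.933/145.333 = 1.024771
a = ȳ − b·x̄ = 16.917 − 1.024771·29.667 = -13.484872
Set a + b·x = 14.4: x = (14.4 − (-13.484872)) / 1.024771 = 27.210841

27.211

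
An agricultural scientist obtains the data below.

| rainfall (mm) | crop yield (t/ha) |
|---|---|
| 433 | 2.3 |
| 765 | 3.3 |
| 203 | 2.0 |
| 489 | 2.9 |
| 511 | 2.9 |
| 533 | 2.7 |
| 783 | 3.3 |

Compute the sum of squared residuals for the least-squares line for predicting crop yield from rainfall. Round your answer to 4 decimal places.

0.1505

n = 7, Σx = 3717, Σy = 19.4, Σxy = 10849.4, Σx² = 2211343, Σy² = 55.18
Sxx = Σx² − (Σx)²/n = 2211343 − 1973727 = 237616
Sxy = Σxy − (Σx)(Σy)/n = 10849.4 − 10301.4 = 548
Syy = Σy² − (Σy)²/n = 55.18 − 53.765714 = 1.414286
b = Sxy/Sxx = 548/237616 = 0.002306
SSE = Syy − b·Sxy = 1.414286 − 0.002306·548 = 0.150465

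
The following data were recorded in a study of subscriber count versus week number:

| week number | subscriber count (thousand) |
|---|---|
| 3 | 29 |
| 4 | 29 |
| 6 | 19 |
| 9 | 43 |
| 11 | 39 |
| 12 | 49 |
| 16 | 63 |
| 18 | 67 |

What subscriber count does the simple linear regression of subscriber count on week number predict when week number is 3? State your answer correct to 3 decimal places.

n = 8, Σx = 79, Σy = 338, Σxy = 3935, Σx² = 987
Sxx = Σx² − (Σx)²/n = 987 − 780.125 = 206.875
Sxy = Σxy − (Σx)(Σy)/n = 3935 − 3337.75 = 597.25
b = Sxy/Sxx = 597.25/206.875 = 2.887009
a = ȳ − b·x̄ = 42.25 − 2.887009·9.875 = 13.740785
ŷ(3) = a + b·3 = 13.740785 + 2.887009·3 = 22.401813

22.402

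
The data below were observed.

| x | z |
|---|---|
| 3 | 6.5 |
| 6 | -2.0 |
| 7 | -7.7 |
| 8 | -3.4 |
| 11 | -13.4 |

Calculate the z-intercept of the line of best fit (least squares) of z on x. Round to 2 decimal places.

12.68

n = 5, Σx = 35, Σy = -20, Σxy = -221, Σx² = 279
Sxx = Σx² − (Σx)²/n = 279 − 245 = 34
Sxy = Σxy − (Σx)(Σy)/n = -221 − (-140) = -81
b = Sxy/Sxx = -81/34 = -2.382353
a = ȳ − b·x̄ = -4 − (-2.382353)·7 = 12.676471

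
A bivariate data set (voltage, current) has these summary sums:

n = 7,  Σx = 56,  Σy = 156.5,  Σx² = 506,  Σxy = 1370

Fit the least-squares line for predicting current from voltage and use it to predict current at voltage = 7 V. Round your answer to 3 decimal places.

Sxx = Σx² − (Σx)²/n = 506 − 448 = 58
Sxy = Σxy − (Σx)(Σy)/n = 1370 − 1252 = 118
b = Sxy/Sxx = 118/58 = 2.034483
a = ȳ − b·x̄ = 22.357143 − 2.034483·8 = 6.081281
ŷ(7) = a + b·7 = 6.081281 + 2.034483·7 = 20.322660

20.323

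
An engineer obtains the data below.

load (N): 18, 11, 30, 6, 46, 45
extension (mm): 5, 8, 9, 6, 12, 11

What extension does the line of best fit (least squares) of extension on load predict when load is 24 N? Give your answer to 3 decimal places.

8.220

n = 6, Σx = 156, Σy = 51, Σxy = 1531, Σx² = 5522
Sxx = Σx² − (Σx)²/n = 5522 − 4056 = 1466
Sxy = Σxy − (Σx)(Σy)/n = 1531 − 1326 = 205
b = Sxy/Sxx = 205/1466 = 0.139836
a = ȳ − b·x̄ = 8.5 − 0.139836·26 = 4.864256
ŷ(24) = a + b·24 = 4.864256 + 0.139836·24 = 8.220327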